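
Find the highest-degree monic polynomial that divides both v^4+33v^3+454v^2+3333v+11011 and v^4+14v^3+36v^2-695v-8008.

Apply the Euclidean algorithm:
  v^4+33v^3+454v^2+3333v+11011 = (v^4+14v^3+36v^2-695v-8008) + (19v^3+418v^2+4028v+19019)
  v^4+14v^3+36v^2-695v-8008 = ((1/19)v-8/19)(19v^3+418v^2+4028v+19019) + (0)
Last nonzero remainder: 19v^3+418v^2+4028v+19019. Dividing through by 19 gives the monic gcd v^3+22v^2+212v+1001.

v^3+22v^2+212v+1001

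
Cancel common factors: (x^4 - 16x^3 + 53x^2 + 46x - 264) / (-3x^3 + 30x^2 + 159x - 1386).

(-x^3 + 5x^2 + 2x - 24)/(3x^2 + 3x - 126)

Repeated division with remainder:
  x^4 - 16x^3 + 53x^2 + 46x - 264 = (-(1/3)x + 2)(-3x^3 + 30x^2 + 159x - 1386) + (46x^2 - 734x + 2508)
  -3x^3 + 30x^2 + 159x - 1386 = (-(3/46)x - 411/1058)(46x^2 - 734x + 2508) + ((19800/529)x - 217800/529)
  46x^2 - 734x + 2508 = ((12167/9900)x - 10051/1650)((19800/529)x - 217800/529) + (0)
Last nonzero remainder: (19800/529)x - 217800/529. Dividing through by 19800/529 gives the monic gcd x - 11.
Cancel x - 11 from numerator and denominator to get the reduced form.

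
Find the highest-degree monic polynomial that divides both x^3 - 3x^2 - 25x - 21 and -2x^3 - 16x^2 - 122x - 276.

x + 3

By polynomial division,
  x^3 - 3x^2 - 25x - 21 = (-1/2)(-2x^3 - 16x^2 - 122x - 276) + (-11x^2 - 86x - 159)
  -2x^3 - 16x^2 - 122x - 276 = ((2/11)x + 4/121)(-11x^2 - 86x - 159) + (-(10920/121)x - 32760/121)
  -11x^2 - 86x - 159 = ((1331/10920)x + 6413/10920)(-(10920/121)x - 32760/121) + (0)
Last nonzero remainder: -(10920/121)x - 32760/121. Dividing through by -10920/121 gives the monic gcd x + 3.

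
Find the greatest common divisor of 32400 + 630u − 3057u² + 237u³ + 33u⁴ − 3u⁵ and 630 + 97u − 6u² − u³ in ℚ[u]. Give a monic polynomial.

−90 − u + u²

Repeated division with remainder:
  −3u⁵ + 33u⁴ + 237u³ − 3057u² + 630u + 32400 = (3u² − 51u + 360)(−u³ − 6u² + 97u + 630) + (2160u² − 2160u − 194400)
  −u³ − 6u² + 97u + 630 = (−(1/2160)u − 7/2160)(2160u² − 2160u − 194400) + (0)
Last nonzero remainder: 2160u² − 2160u − 194400. Dividing through by 2160 gives the monic gcd u² − u − 90.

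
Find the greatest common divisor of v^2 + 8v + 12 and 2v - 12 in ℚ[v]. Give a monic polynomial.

1

Repeated division with remainder:
  v^2 + 8v + 12 = ((1/2)v + 7)(2v - 12) + (96)
  2v - 12 = ((1/48)v - 1/8)(96) + (0)
The last nonzero remainder is the constant 96, so the polynomials are coprime and gcd = 1.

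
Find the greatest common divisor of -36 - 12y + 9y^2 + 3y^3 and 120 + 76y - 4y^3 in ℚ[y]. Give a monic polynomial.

6 + 5y + y^2

By polynomial division,
  3y^3 + 9y^2 - 12y - 36 = (-3/4)(-4y^3 + 76y + 120) + (9y^2 + 45y + 54)
  -4y^3 + 76y + 120 = (-(4/9)y + 20/9)(9y^2 + 45y + 54) + (0)
Last nonzero remainder: 9y^2 + 45y + 54. Dividing through by 9 gives the monic gcd y^2 + 5y + 6.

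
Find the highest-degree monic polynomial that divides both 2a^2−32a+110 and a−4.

By polynomial division,
  2a^2−32a+110 = (2a−24)(a−4) + (14)
  a−4 = ((1/14)a−2/7)(14) + (0)
The last nonzero remainder is the constant 14, so the polynomials are coprime and gcd = 1.

1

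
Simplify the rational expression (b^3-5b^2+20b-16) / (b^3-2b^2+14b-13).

(b^2-4b+16)/(b^2-b+13)

Repeated division with remainder:
  b^3-5b^2+20b-16 = (b^3-2b^2+14b-13) + (-3b^2+6b-3)
  b^3-2b^2+14b-13 = (-(1/3)b)(-3b^2+6b-3) + (13b-13)
  -3b^2+6b-3 = (-(3/13)b+3/13)(13b-13) + (0)
Last nonzero remainder: 13b-13. Dividing through by 13 gives the monic gcd b-1.
Cancel b-1 from numerator and denominator to get the reduced form.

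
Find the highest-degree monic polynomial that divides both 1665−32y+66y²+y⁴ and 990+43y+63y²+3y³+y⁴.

Repeated division with remainder:
  y⁴+66y²−32y+1665 = (y⁴+3y³+63y²+43y+990) + (−3y³+3y²−75y+675)
  y⁴+3y³+63y²+43y+990 = (−(1/3)y−4/3)(−3y³+3y²−75y+675) + (42y²+168y+1890)
  −3y³+3y²−75y+675 = (−(1/14)y+5/14)(42y²+168y+1890) + (0)
Last nonzero remainder: 42y²+168y+1890. Dividing through by 42 gives the monic gcd y²+4y+45.

45+4y+y²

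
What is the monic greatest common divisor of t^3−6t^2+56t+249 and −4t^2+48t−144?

Repeated division with remainder:
  t^3−6t^2+56t+249 = (−(1/4)t−3/2)(−4t^2+48t−144) + (92t+33)
  −4t^2+48t−144 = (−(1/23)t+1137/2116)(92t+33) + (−342225/2116)
  92t+33 = (−(194672/342225)t−23276/114075)(−342225/2116) + (0)
The last nonzero remainder is the constant −342225/2116, so the polynomials are coprime and gcd = 1.

1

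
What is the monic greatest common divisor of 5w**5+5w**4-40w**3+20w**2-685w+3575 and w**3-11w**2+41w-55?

By polynomial division,
  5w**5+5w**4-40w**3+20w**2-685w+3575 = (5w**2+60w+415)(w**3-11w**2+41w-55) + (2400w**2-14400w+26400)
  w**3-11w**2+41w-55 = ((1/2400)w-1/480)(2400w**2-14400w+26400) + (0)
Last nonzero remainder: 2400w**2-14400w+26400. Dividing through by 2400 gives the monic gcd w**2-6w+11.

w**2-6w+11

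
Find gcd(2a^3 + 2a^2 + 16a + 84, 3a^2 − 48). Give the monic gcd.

Repeated division with remainder:
  2a^3 + 2a^2 + 16a + 84 = ((2/3)a + 2/3)(3a^2 − 48) + (48a + 116)
  3a^2 − 48 = ((1/16)a − 29/192)(48a + 116) + (−1463/48)
  48a + 116 = (−(2304/1463)a − 5568/1463)(−1463/48) + (0)
The last nonzero remainder is the constant −1463/48, so the polynomials are coprime and gcd = 1.

1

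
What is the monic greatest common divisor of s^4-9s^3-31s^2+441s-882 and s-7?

s-7

Apply the Euclidean algorithm:
  s^4-9s^3-31s^2+441s-882 = (s^3-2s^2-45s+126)(s-7) + (0)
The last nonzero remainder s-7 is already monic.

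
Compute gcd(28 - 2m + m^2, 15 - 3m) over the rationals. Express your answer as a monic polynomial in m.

1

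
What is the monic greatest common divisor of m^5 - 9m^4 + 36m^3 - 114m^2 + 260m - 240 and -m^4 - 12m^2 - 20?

By polynomial division,
  m^5 - 9m^4 + 36m^3 - 114m^2 + 260m - 240 = (-m + 9)(-m^4 - 12m^2 - 20) + (24m^3 - 6m^2 + 240m - 60)
  -m^4 - 12m^2 - 20 = (-(1/24)m - 1/96)(24m^3 - 6m^2 + 240m - 60) + (-(33/16)m^2 - 165/8)
  24m^3 - 6m^2 + 240m - 60 = (-(128/11)m + 32/11)(-(33/16)m^2 - 165/8) + (0)
Last nonzero remainder: -(33/16)m^2 - 165/8. Dividing through by -33/16 gives the monic gcd m^2 + 10.

m^2 + 10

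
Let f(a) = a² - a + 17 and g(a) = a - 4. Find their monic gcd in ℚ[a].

Repeated division with remainder:
  a² - a + 17 = (a + 3)(a - 4) + (29)
  a - 4 = ((1/29)a - 4/29)(29) + (0)
The last nonzero remainder is the constant 29, so the polynomials are coprime and gcd = 1.

1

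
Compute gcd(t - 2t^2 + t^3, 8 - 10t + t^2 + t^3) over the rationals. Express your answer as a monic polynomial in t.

Euclidean algorithm in ℚ[t]:
  t^3 - 2t^2 + t = (t^3 + t^2 - 10t + 8) + (-3t^2 + 11t - 8)
  t^3 + t^2 - 10t + 8 = (-(1/3)t - 14/9)(-3t^2 + 11t - 8) + ((40/9)t - 40/9)
  -3t^2 + 11t - 8 = (-(27/40)t + 9/5)((40/9)t - 40/9) + (0)
Last nonzero remainder: (40/9)t - 40/9. Dividing through by 40/9 gives the monic gcd t - 1.

-1 + t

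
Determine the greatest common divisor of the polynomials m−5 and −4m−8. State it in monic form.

Repeated division with remainder:
  m−5 = (−1/4)(−4m−8) + (−7)
  −4m−8 = ((4/7)m+8/7)(−7) + (0)
The last nonzero remainder is the constant −7, so the polynomials are coprime and gcd = 1.

1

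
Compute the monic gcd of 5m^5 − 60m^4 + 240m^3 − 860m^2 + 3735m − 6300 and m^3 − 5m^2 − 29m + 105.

Euclidean algorithm in ℚ[m]:
  5m^5 − 60m^4 + 240m^3 − 860m^2 + 3735m − 6300 = (5m^2 − 35m + 210)(m^3 − 5m^2 − 29m + 105) + (−1350m^2 + 13500m − 28350)
  m^3 − 5m^2 − 29m + 105 = (−(1/1350)m − 1/270)(−1350m^2 + 13500m − 28350) + (0)
Last nonzero remainder: −1350m^2 + 13500m − 28350. Dividing through by −1350 gives the monic gcd m^2 − 10m + 21.

m^2 − 10m + 21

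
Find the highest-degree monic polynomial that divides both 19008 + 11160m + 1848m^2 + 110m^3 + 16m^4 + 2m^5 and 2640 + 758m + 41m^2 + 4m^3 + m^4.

528 + 46m − m^2 + m^3

Repeated division with remainder:
  2m^5 + 16m^4 + 110m^3 + 1848m^2 + 11160m + 19008 = (2m + 8)(m^4 + 4m^3 + 41m^2 + 758m + 2640) + (−4m^3 + 4m^2 − 184m − 2112)
  m^4 + 4m^3 + 41m^2 + 758m + 2640 = (−(1/4)m − 5/4)(−4m^3 + 4m^2 − 184m − 2112) + (0)
Last nonzero remainder: −4m^3 + 4m^2 − 184m − 2112. Dividing through by −4 gives the monic gcd m^3 − m^2 + 46m + 528.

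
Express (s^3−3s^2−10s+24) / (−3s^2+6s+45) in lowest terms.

(−s^2+6s−8)/(3s−15)

Euclidean algorithm in ℚ[s]:
  s^3−3s^2−10s+24 = (−(1/3)s+1/3)(−3s^2+6s+45) + (3s+9)
  −3s^2+6s+45 = (−s+5)(3s+9) + (0)
Last nonzero remainder: 3s+9. Dividing through by 3 gives the monic gcd s+3.
Cancel s+3 from numerator and denominator to get the reduced form.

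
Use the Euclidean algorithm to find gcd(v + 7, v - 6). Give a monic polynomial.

Apply the Euclidean algorithm:
  v + 7 = (v - 6) + (13)
  v - 6 = ((1/13)v - 6/13)(13) + (0)
The last nonzero remainder is the constant 13, so the polynomials are coprime and gcd = 1.

1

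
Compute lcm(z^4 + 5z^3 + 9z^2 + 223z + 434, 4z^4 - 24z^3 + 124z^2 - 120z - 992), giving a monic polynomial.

z^5 + z^4 - 11z^3 + 187z^2 - 458z - 1736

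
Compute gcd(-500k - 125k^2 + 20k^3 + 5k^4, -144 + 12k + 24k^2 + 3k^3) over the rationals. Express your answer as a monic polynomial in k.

4 + k

Euclidean algorithm in ℚ[k]:
  5k^4 + 20k^3 - 125k^2 - 500k = ((5/3)k - 20/3)(3k^3 + 24k^2 + 12k - 144) + (15k^2 - 180k - 960)
  3k^3 + 24k^2 + 12k - 144 = ((1/5)k + 4)(15k^2 - 180k - 960) + (924k + 3696)
  15k^2 - 180k - 960 = ((5/308)k - 20/77)(924k + 3696) + (0)
Last nonzero remainder: 924k + 3696. Dividing through by 924 gives the monic gcd k + 4.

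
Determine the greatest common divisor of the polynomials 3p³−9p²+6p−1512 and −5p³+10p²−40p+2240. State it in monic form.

By polynomial division,
  3p³−9p²+6p−1512 = (−3/5)(−5p³+10p²−40p+2240) + (−3p²−18p−168)
  −5p³+10p²−40p+2240 = ((5/3)p−40/3)(−3p²−18p−168) + (0)
Last nonzero remainder: −3p²−18p−168. Dividing through by −3 gives the monic gcd p²+6p+56.

p²+6p+56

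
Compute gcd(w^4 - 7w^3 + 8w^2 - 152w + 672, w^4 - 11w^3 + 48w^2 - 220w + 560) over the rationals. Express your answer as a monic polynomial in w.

Euclidean algorithm in ℚ[w]:
  w^4 - 7w^3 + 8w^2 - 152w + 672 = (w^4 - 11w^3 + 48w^2 - 220w + 560) + (4w^3 - 40w^2 + 68w + 112)
  w^4 - 11w^3 + 48w^2 - 220w + 560 = ((1/4)w - 1/4)(4w^3 - 40w^2 + 68w + 112) + (21w^2 - 231w + 588)
  4w^3 - 40w^2 + 68w + 112 = ((4/21)w + 4/21)(21w^2 - 231w + 588) + (0)
Last nonzero remainder: 21w^2 - 231w + 588. Dividing through by 21 gives the monic gcd w^2 - 11w + 28.

w^2 - 11w + 28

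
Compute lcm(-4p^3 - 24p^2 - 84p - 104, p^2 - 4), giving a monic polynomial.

p^4 + 4p^3 + 9p^2 - 16p - 52

Euclidean algorithm in ℚ[p]:
  -4p^3 - 24p^2 - 84p - 104 = (-4p - 24)(p^2 - 4) + (-100p - 200)
  p^2 - 4 = (-(1/100)p + 1/50)(-100p - 200) + (0)
Last nonzero remainder: -100p - 200. Dividing through by -100 gives the monic gcd p + 2.
Then lcm(f, g) = f·g / gcd(f, g); expanding and making the result monic gives the answer.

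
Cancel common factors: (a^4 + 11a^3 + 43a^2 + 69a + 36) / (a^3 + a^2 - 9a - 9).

(a^2 + 7a + 12)/(a - 3)

Euclidean algorithm in ℚ[a]:
  a^4 + 11a^3 + 43a^2 + 69a + 36 = (a + 10)(a^3 + a^2 - 9a - 9) + (42a^2 + 168a + 126)
  a^3 + a^2 - 9a - 9 = ((1/42)a - 1/14)(42a^2 + 168a + 126) + (0)
Last nonzero remainder: 42a^2 + 168a + 126. Dividing through by 42 gives the monic gcd a^2 + 4a + 3.
Cancel a^2 + 4a + 3 from numerator and denominator to get the reduced form.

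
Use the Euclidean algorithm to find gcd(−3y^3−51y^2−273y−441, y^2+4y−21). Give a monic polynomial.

y+7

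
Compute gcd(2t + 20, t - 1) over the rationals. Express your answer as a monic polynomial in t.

Repeated division with remainder:
  2t + 20 = (2)(t - 1) + (22)
  t - 1 = ((1/22)t - 1/22)(22) + (0)
The last nonzero remainder is the constant 22, so the polynomials are coprime and gcd = 1.

1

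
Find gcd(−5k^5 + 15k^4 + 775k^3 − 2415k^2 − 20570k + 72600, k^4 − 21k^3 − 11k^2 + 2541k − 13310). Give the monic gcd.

By polynomial division,
  −5k^5 + 15k^4 + 775k^3 − 2415k^2 − 20570k + 72600 = (−5k − 90)(k^4 − 21k^3 − 11k^2 + 2541k − 13310) + (−1170k^3 + 9300k^2 + 141570k − 1125300)
  k^4 − 21k^3 − 11k^2 + 2541k − 13310 = (−(1/1170)k + 509/45630)(−1170k^3 + 9300k^2 + 141570k − 1125300) + ((9520/1521)k^2 − 1151920/1521)
  −1170k^3 + 9300k^2 + 141570k − 1125300 = (−(177957/952)k + 707265/476)((9520/1521)k^2 − 1151920/1521) + (0)
Last nonzero remainder: (9520/1521)k^2 − 1151920/1521. Dividing through by 9520/1521 gives the monic gcd k^2 − 121.

k^2 − 121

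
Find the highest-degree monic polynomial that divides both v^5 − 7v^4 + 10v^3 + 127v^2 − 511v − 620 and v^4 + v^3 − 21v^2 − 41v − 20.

Apply the Euclidean algorithm:
  v^5 − 7v^4 + 10v^3 + 127v^2 − 511v − 620 = (v − 8)(v^4 + v^3 − 21v^2 − 41v − 20) + (39v^3 − 819v − 780)
  v^4 + v^3 − 21v^2 − 41v − 20 = ((1/39)v + 1/39)(39v^3 − 819v − 780) + (0)
Last nonzero remainder: 39v^3 − 819v − 780. Dividing through by 39 gives the monic gcd v^3 − 21v − 20.

v^3 − 21v − 20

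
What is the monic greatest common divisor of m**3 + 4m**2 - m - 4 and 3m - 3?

m - 1

Euclidean algorithm in ℚ[m]:
  m**3 + 4m**2 - m - 4 = ((1/3)m**2 + (5/3)m + 4/3)(3m - 3) + (0)
Last nonzero remainder: 3m - 3. Dividing through by 3 gives the monic gcd m - 1.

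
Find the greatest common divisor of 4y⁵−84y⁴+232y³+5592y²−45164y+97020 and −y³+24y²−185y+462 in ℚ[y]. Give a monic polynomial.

y²−18y+77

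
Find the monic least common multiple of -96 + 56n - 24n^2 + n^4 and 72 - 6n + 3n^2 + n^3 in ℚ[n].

-1152 + 960n - 552n^2 + 128n^3 - 12n^4 - 3n^5 + n^6

Repeated division with remainder:
  n^4 - 24n^2 + 56n - 96 = (n - 3)(n^3 + 3n^2 - 6n + 72) + (-9n^2 - 34n + 120)
  n^3 + 3n^2 - 6n + 72 = (-(1/9)n + 7/81)(-9n^2 - 34n + 120) + ((832/81)n + 1664/27)
  -9n^2 - 34n + 120 = (-(729/832)n + 405/208)((832/81)n + 1664/27) + (0)
Last nonzero remainder: (832/81)n + 1664/27. Dividing through by 832/81 gives the monic gcd n + 6.
Then lcm(f, g) = f·g / gcd(f, g); expanding and making the result monic gives the answer.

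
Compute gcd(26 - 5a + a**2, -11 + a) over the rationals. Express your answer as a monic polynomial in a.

1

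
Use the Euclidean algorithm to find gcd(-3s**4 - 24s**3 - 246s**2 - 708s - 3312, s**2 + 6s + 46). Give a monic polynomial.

s**2 + 6s + 46

Apply the Euclidean algorithm:
  -3s**4 - 24s**3 - 246s**2 - 708s - 3312 = (-3s**2 - 6s - 72)(s**2 + 6s + 46) + (0)
The last nonzero remainder s**2 + 6s + 46 is already monic.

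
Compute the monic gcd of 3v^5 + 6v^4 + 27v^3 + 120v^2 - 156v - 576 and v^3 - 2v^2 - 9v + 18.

Repeated division with remainder:
  3v^5 + 6v^4 + 27v^3 + 120v^2 - 156v - 576 = (3v^2 + 12v + 78)(v^3 - 2v^2 - 9v + 18) + (330v^2 + 330v - 1980)
  v^3 - 2v^2 - 9v + 18 = ((1/330)v - 1/110)(330v^2 + 330v - 1980) + (0)
Last nonzero remainder: 330v^2 + 330v - 1980. Dividing through by 330 gives the monic gcd v^2 + v - 6.

v^2 + v - 6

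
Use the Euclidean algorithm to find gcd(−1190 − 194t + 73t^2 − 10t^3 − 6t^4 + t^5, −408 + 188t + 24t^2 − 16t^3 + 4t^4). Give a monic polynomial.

17 − 5t + t^2

Repeated division with remainder:
  t^5 − 6t^4 − 10t^3 + 73t^2 − 194t − 1190 = ((1/4)t − 1/2)(4t^4 − 16t^3 + 24t^2 + 188t − 408) + (−24t^3 + 38t^2 + 2t − 1394)
  4t^4 − 16t^3 + 24t^2 + 188t − 408 = (−(1/6)t + 29/72)(−24t^3 + 38t^2 + 2t − 1394) + ((325/36)t^2 − (1625/36)t + 5525/36)
  −24t^3 + 38t^2 + 2t − 1394 = (−(864/325)t − 2952/325)((325/36)t^2 − (1625/36)t + 5525/36) + (0)
Last nonzero remainder: (325/36)t^2 − (1625/36)t + 5525/36. Dividing through by 325/36 gives the monic gcd t^2 − 5t + 17.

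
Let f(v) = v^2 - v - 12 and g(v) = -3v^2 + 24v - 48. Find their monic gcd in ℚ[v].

v - 4

Euclidean algorithm in ℚ[v]:
  v^2 - v - 12 = (-1/3)(-3v^2 + 24v - 48) + (7v - 28)
  -3v^2 + 24v - 48 = (-(3/7)v + 12/7)(7v - 28) + (0)
Last nonzero remainder: 7v - 28. Dividing through by 7 gives the monic gcd v - 4.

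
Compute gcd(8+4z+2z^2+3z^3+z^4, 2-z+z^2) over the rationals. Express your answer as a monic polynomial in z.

2-z+z^2

Apply the Euclidean algorithm:
  z^4+3z^3+2z^2+4z+8 = (z^2+4z+4)(z^2-z+2) + (0)
The last nonzero remainder z^2-z+2 is already monic.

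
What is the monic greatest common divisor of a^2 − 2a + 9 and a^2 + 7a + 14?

Euclidean algorithm in ℚ[a]:
  a^2 − 2a + 9 = (a^2 + 7a + 14) + (−9a − 5)
  a^2 + 7a + 14 = (−(1/9)a − 58/81)(−9a − 5) + (844/81)
  −9a − 5 = (−(729/844)a − 405/844)(844/81) + (0)
The last nonzero remainder is the constant 844/81, so the polynomials are coprime and gcd = 1.

1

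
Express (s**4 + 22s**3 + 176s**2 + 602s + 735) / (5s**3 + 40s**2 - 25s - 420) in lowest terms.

(s**3 + 15s**2 + 71s + 105)/(5s**2 + 5s - 60)

Repeated division with remainder:
  s**4 + 22s**3 + 176s**2 + 602s + 735 = ((1/5)s + 14/5)(5s**3 + 40s**2 - 25s - 420) + (69s**2 + 756s + 1911)
  5s**3 + 40s**2 - 25s - 420 = ((5/69)s - 340/1587)(69s**2 + 756s + 1911) + (-(800/529)s - 5600/529)
  69s**2 + 756s + 1911 = (-(36501/800)s - 144417/800)(-(800/529)s - 5600/529) + (0)
Last nonzero remainder: -(800/529)s - 5600/529. Dividing through by -800/529 gives the monic gcd s + 7.
Cancel s + 7 from numerator and denominator to get the reduced form.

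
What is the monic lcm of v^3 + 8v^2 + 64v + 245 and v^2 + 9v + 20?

Repeated division with remainder:
  v^3 + 8v^2 + 64v + 245 = (v − 1)(v^2 + 9v + 20) + (53v + 265)
  v^2 + 9v + 20 = ((1/53)v + 4/53)(53v + 265) + (0)
Last nonzero remainder: 53v + 265. Dividing through by 53 gives the monic gcd v + 5.
Then lcm(f, g) = f·g / gcd(f, g); expanding and making the result monic gives the answer.

v^4 + 12v^3 + 96v^2 + 501v + 980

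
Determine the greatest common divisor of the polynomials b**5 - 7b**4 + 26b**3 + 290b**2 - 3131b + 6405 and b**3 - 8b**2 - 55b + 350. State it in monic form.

b**2 + 2b - 35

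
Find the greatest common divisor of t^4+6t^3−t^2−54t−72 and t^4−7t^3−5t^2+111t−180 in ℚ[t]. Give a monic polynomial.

t^2+t−12

Repeated division with remainder:
  t^4+6t^3−t^2−54t−72 = (t^4−7t^3−5t^2+111t−180) + (13t^3+4t^2−165t+108)
  t^4−7t^3−5t^2+111t−180 = ((1/13)t−95/169)(13t^3+4t^2−165t+108) + ((1680/169)t^2+(1680/169)t−20160/169)
  13t^3+4t^2−165t+108 = ((2197/1680)t−507/560)((1680/169)t^2+(1680/169)t−20160/169) + (0)
Last nonzero remainder: (1680/169)t^2+(1680/169)t−20160/169. Dividing through by 1680/169 gives the monic gcd t^2+t−12.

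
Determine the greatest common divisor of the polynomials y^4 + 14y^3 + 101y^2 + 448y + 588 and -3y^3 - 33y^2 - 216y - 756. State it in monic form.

y^2 + 5y + 42

Apply the Euclidean algorithm:
  y^4 + 14y^3 + 101y^2 + 448y + 588 = (-(1/3)y - 1)(-3y^3 - 33y^2 - 216y - 756) + (-4y^2 - 20y - 168)
  -3y^3 - 33y^2 - 216y - 756 = ((3/4)y + 9/2)(-4y^2 - 20y - 168) + (0)
Last nonzero remainder: -4y^2 - 20y - 168. Dividing through by -4 gives the monic gcd y^2 + 5y + 42.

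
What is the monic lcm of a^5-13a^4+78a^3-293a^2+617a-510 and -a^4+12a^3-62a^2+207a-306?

a^6-19a^5+156a^4-761a^3+2375a^2-4212a+3060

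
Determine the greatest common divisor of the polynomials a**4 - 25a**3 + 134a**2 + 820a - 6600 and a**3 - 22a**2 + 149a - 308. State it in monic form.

a - 11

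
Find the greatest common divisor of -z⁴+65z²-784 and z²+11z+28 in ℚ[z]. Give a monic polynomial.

z²+11z+28

Repeated division with remainder:
  -z⁴+65z²-784 = (-z²+11z-28)(z²+11z+28) + (0)
The last nonzero remainder z²+11z+28 is already monic.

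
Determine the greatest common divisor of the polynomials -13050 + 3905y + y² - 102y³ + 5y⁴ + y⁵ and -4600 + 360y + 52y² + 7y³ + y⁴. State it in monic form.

-50 + 5y + y²

By polynomial division,
  y⁵ + 5y⁴ - 102y³ + y² + 3905y - 13050 = (y - 2)(y⁴ + 7y³ + 52y² + 360y - 4600) + (-140y³ - 255y² + 9225y - 22250)
  y⁴ + 7y³ + 52y² + 360y - 4600 = (-(1/140)y - 29/784)(-140y³ - 255y² + 9225y - 22250) + ((85033/784)y² + (425165/784)y - 2125825/392)
  -140y³ - 255y² + 9225y - 22250 = (-(109760/85033)y + 348880/85033)((85033/784)y² + (425165/784)y - 2125825/392) + (0)
Last nonzero remainder: (85033/784)y² + (425165/784)y - 2125825/392. Dividing through by 85033/784 gives the monic gcd y² + 5y - 50.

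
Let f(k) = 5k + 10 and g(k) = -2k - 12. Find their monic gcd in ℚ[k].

1

Euclidean algorithm in ℚ[k]:
  5k + 10 = (-5/2)(-2k - 12) + (-20)
  -2k - 12 = ((1/10)k + 3/5)(-20) + (0)
The last nonzero remainder is the constant -20, so the polynomials are coprime and gcd = 1.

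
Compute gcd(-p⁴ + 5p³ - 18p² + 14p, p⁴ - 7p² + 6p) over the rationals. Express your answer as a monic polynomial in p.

Repeated division with remainder:
  -p⁴ + 5p³ - 18p² + 14p = (-1)(p⁴ - 7p² + 6p) + (5p³ - 25p² + 20p)
  p⁴ - 7p² + 6p = ((1/5)p + 1)(5p³ - 25p² + 20p) + (14p² - 14p)
  5p³ - 25p² + 20p = ((5/14)p - 10/7)(14p² - 14p) + (0)
Last nonzero remainder: 14p² - 14p. Dividing through by 14 gives the monic gcd p² - p.

p² - p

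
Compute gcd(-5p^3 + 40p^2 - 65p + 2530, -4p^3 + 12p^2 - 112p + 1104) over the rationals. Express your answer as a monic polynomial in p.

Repeated division with remainder:
  -5p^3 + 40p^2 - 65p + 2530 = (5/4)(-4p^3 + 12p^2 - 112p + 1104) + (25p^2 + 75p + 1150)
  -4p^3 + 12p^2 - 112p + 1104 = (-(4/25)p + 24/25)(25p^2 + 75p + 1150) + (0)
Last nonzero remainder: 25p^2 + 75p + 1150. Dividing through by 25 gives the monic gcd p^2 + 3p + 46.

p^2 + 3p + 46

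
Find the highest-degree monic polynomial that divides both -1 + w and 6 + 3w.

1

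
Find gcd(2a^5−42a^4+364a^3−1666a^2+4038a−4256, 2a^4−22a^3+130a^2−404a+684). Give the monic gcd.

By polynomial division,
  2a^5−42a^4+364a^3−1666a^2+4038a−4256 = (a−10)(2a^4−22a^3+130a^2−404a+684) + (14a^3+38a^2−686a+2584)
  2a^4−22a^3+130a^2−404a+684 = ((1/7)a−96/49)(14a^3+38a^2−686a+2584) + ((14820/49)a^2−(14820/7)a+281580/49)
  14a^3+38a^2−686a+2584 = ((343/7410)a+1666/3705)((14820/49)a^2−(14820/7)a+281580/49) + (0)
Last nonzero remainder: (14820/49)a^2−(14820/7)a+281580/49. Dividing through by 14820/49 gives the monic gcd a^2−7a+19.

a^2−7a+19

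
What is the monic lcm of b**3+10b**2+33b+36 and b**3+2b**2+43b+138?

b**5+9b**4+69b**3+463b**2+1482b+1656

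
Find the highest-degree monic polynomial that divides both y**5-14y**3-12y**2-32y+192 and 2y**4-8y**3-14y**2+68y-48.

y**2-6y+8

Repeated division with remainder:
  y**5-14y**3-12y**2-32y+192 = ((1/2)y+2)(2y**4-8y**3-14y**2+68y-48) + (9y**3-18y**2-144y+288)
  2y**4-8y**3-14y**2+68y-48 = ((2/9)y-4/9)(9y**3-18y**2-144y+288) + (10y**2-60y+80)
  9y**3-18y**2-144y+288 = ((9/10)y+18/5)(10y**2-60y+80) + (0)
Last nonzero remainder: 10y**2-60y+80. Dividing through by 10 gives the monic gcd y**2-6y+8.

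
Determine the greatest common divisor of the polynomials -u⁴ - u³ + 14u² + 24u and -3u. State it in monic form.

u

By polynomial division,
  -u⁴ - u³ + 14u² + 24u = ((1/3)u³ + (1/3)u² - (14/3)u - 8)(-3u) + (0)
Last nonzero remainder: -3u. Dividing through by -3 gives the monic gcd u.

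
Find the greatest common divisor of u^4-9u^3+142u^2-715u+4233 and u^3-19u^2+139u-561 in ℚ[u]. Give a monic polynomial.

u^2-8u+51

Euclidean algorithm in ℚ[u]:
  u^4-9u^3+142u^2-715u+4233 = (u+10)(u^3-19u^2+139u-561) + (193u^2-1544u+9843)
  u^3-19u^2+139u-561 = ((1/193)u-11/193)(193u^2-1544u+9843) + (0)
Last nonzero remainder: 193u^2-1544u+9843. Dividing through by 193 gives the monic gcd u^2-8u+51.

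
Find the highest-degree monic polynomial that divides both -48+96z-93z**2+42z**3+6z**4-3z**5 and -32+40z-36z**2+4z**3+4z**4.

4-3z+3z**2+z**3

By polynomial division,
  -3z**5+6z**4+42z**3-93z**2+96z-48 = (-(3/4)z+9/4)(4z**4+4z**3-36z**2+40z-32) + (6z**3+18z**2-18z+24)
  4z**4+4z**3-36z**2+40z-32 = ((2/3)z-4/3)(6z**3+18z**2-18z+24) + (0)
Last nonzero remainder: 6z**3+18z**2-18z+24. Dividing through by 6 gives the monic gcd z**3+3z**2-3z+4.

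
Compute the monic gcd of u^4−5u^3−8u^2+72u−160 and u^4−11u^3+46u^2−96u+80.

u^3−9u^2+28u−40

By polynomial division,
  u^4−5u^3−8u^2+72u−160 = (u^4−11u^3+46u^2−96u+80) + (6u^3−54u^2+168u−240)
  u^4−11u^3+46u^2−96u+80 = ((1/6)u−1/3)(6u^3−54u^2+168u−240) + (0)
Last nonzero remainder: 6u^3−54u^2+168u−240. Dividing through by 6 gives the monic gcd u^3−9u^2+28u−40.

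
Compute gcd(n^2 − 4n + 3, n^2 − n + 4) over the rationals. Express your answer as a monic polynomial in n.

By polynomial division,
  n^2 − 4n + 3 = (n^2 − n + 4) + (−3n − 1)
  n^2 − n + 4 = (−(1/3)n + 4/9)(−3n − 1) + (40/9)
  −3n − 1 = (−(27/40)n − 9/40)(40/9) + (0)
The last nonzero remainder is the constant 40/9, so the polynomials are coprime and gcd = 1.

1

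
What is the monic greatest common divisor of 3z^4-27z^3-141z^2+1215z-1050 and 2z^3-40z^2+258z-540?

z-5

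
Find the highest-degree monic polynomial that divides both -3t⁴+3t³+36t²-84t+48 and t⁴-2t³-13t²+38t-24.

t³+t²-10t+8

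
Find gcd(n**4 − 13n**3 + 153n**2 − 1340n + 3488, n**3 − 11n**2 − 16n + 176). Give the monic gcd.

n − 4

By polynomial division,
  n**4 − 13n**3 + 153n**2 − 1340n + 3488 = (n − 2)(n**3 − 11n**2 − 16n + 176) + (147n**2 − 1548n + 3840)
  n**3 − 11n**2 − 16n + 176 = ((1/147)n − 23/7203)(147n**2 − 1548n + 3840) + (−(113004/2401)n + 452016/2401)
  147n**2 − 1548n + 3840 = (−(117649/37668)n + 192080/9417)(−(113004/2401)n + 452016/2401) + (0)
Last nonzero remainder: −(113004/2401)n + 452016/2401. Dividing through by −113004/2401 gives the monic gcd n − 4.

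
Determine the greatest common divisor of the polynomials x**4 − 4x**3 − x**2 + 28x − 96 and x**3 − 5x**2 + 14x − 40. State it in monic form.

Repeated division with remainder:
  x**4 − 4x**3 − x**2 + 28x − 96 = (x + 1)(x**3 − 5x**2 + 14x − 40) + (−10x**2 + 54x − 56)
  x**3 − 5x**2 + 14x − 40 = (−(1/10)x − 1/25)(−10x**2 + 54x − 56) + ((264/25)x − 1056/25)
  −10x**2 + 54x − 56 = (−(125/132)x + 175/132)((264/25)x − 1056/25) + (0)
Last nonzero remainder: (264/25)x − 1056/25. Dividing through by 264/25 gives the monic gcd x − 4.

x − 4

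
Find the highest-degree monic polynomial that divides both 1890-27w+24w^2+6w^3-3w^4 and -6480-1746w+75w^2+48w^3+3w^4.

-30-w+w^2

By polynomial division,
  -3w^4+6w^3+24w^2-27w+1890 = (-1)(3w^4+48w^3+75w^2-1746w-6480) + (54w^3+99w^2-1773w-4590)
  3w^4+48w^3+75w^2-1746w-6480 = ((1/18)w+85/108)(54w^3+99w^2-1773w-4590) + ((1147/12)w^2-(1147/12)w-5735/2)
  54w^3+99w^2-1773w-4590 = ((648/1147)w+1836/1147)((1147/12)w^2-(1147/12)w-5735/2) + (0)
Last nonzero remainder: (1147/12)w^2-(1147/12)w-5735/2. Dividing through by 1147/12 gives the monic gcd w^2-w-30.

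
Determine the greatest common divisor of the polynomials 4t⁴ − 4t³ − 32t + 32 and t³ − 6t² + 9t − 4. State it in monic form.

By polynomial division,
  4t⁴ − 4t³ − 32t + 32 = (4t + 20)(t³ − 6t² + 9t − 4) + (84t² − 196t + 112)
  t³ − 6t² + 9t − 4 = ((1/84)t − 11/252)(84t² − 196t + 112) + (−(8/9)t + 8/9)
  84t² − 196t + 112 = (−(189/2)t + 126)(−(8/9)t + 8/9) + (0)
Last nonzero remainder: −(8/9)t + 8/9. Dividing through by −8/9 gives the monic gcd t − 1.

t − 1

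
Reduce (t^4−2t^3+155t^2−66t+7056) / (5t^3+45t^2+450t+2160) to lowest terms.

Repeated division with remainder:
  t^4−2t^3+155t^2−66t+7056 = ((1/5)t−11/5)(5t^3+45t^2+450t+2160) + (164t^2+492t+11808)
  5t^3+45t^2+450t+2160 = ((5/164)t+15/82)(164t^2+492t+11808) + (0)
Last nonzero remainder: 164t^2+492t+11808. Dividing through by 164 gives the monic gcd t^2+3t+72.
Cancel t^2+3t+72 from numerator and denominator to get the reduced form.

(t^2−5t+98)/(5t+30)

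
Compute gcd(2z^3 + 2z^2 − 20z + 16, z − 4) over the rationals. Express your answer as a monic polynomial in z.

1

By polynomial division,
  2z^3 + 2z^2 − 20z + 16 = (2z^2 + 10z + 20)(z − 4) + (96)
  z − 4 = ((1/96)z − 1/24)(96) + (0)
The last nonzero remainder is the constant 96, so the polynomials are coprime and gcd = 1.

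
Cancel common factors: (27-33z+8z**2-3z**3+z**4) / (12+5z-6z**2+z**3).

Repeated division with remainder:
  z**4-3z**3+8z**2-33z+27 = (z+3)(z**3-6z**2+5z+12) + (21z**2-60z-9)
  z**3-6z**2+5z+12 = ((1/21)z-22/147)(21z**2-60z-9) + (-(174/49)z+522/49)
  21z**2-60z-9 = (-(343/58)z-49/58)(-(174/49)z+522/49) + (0)
Last nonzero remainder: -(174/49)z+522/49. Dividing through by -174/49 gives the monic gcd z-3.
Cancel z-3 from numerator and denominator to get the reduced form.

(-9+8z+z**3)/(-4-3z+z**2)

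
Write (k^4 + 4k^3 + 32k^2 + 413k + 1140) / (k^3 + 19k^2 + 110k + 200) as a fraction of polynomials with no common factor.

(k^2 - 5k + 57)/(k + 10)

Apply the Euclidean algorithm:
  k^4 + 4k^3 + 32k^2 + 413k + 1140 = (k - 15)(k^3 + 19k^2 + 110k + 200) + (207k^2 + 1863k + 4140)
  k^3 + 19k^2 + 110k + 200 = ((1/207)k + 10/207)(207k^2 + 1863k + 4140) + (0)
Last nonzero remainder: 207k^2 + 1863k + 4140. Dividing through by 207 gives the monic gcd k^2 + 9k + 20.
Cancel k^2 + 9k + 20 from numerator and denominator to get the reduced form.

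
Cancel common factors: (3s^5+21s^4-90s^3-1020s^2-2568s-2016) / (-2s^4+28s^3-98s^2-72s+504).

Euclidean algorithm in ℚ[s]:
  3s^5+21s^4-90s^3-1020s^2-2568s-2016 = (-(3/2)s-63/2)(-2s^4+28s^3-98s^2-72s+504) + (645s^3-4215s^2-4080s+13860)
  -2s^4+28s^3-98s^2-72s+504 = (-(2/645)s+214/9245)(645s^3-4215s^2-4080s+13860) + (-(24192/1849)s^2+(120960/1849)s+338688/1849)
  645s^3-4215s^2-4080s+13860 = (-(397535/8064)s+101695/1344)(-(24192/1849)s^2+(120960/1849)s+338688/1849) + (0)
Last nonzero remainder: -(24192/1849)s^2+(120960/1849)s+338688/1849. Dividing through by -24192/1849 gives the monic gcd s^2-5s-14.
Cancel s^2-5s-14 from numerator and denominator to get the reduced form.

(-3s^3-36s^2-132s-144)/(2s^2-18s+36)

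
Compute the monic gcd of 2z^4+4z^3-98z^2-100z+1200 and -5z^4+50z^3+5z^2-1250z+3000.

Repeated division with remainder:
  2z^4+4z^3-98z^2-100z+1200 = (-2/5)(-5z^4+50z^3+5z^2-1250z+3000) + (24z^3-96z^2-600z+2400)
  -5z^4+50z^3+5z^2-1250z+3000 = (-(5/24)z+5/4)(24z^3-96z^2-600z+2400) + (0)
Last nonzero remainder: 24z^3-96z^2-600z+2400. Dividing through by 24 gives the monic gcd z^3-4z^2-25z+100.

z^3-4z^2-25z+100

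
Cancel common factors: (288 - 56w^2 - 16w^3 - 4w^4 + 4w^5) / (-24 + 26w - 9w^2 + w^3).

By polynomial division,
  4w^5 - 4w^4 - 16w^3 - 56w^2 + 288 = (4w^2 + 32w + 168)(w^3 - 9w^2 + 26w - 24) + (720w^2 - 3600w + 4320)
  w^3 - 9w^2 + 26w - 24 = ((1/720)w - 1/180)(720w^2 - 3600w + 4320) + (0)
Last nonzero remainder: 720w^2 - 3600w + 4320. Dividing through by 720 gives the monic gcd w^2 - 5w + 6.
Cancel w^2 - 5w + 6 from numerator and denominator to get the reduced form.

(48 + 40w + 16w^2 + 4w^3)/(-4 + w)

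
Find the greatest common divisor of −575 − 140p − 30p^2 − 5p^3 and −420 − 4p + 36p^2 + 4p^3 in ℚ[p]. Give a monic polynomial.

5 + p

By polynomial division,
  −5p^3 − 30p^2 − 140p − 575 = (−5/4)(4p^3 + 36p^2 − 4p − 420) + (15p^2 − 145p − 1100)
  4p^3 + 36p^2 − 4p − 420 = ((4/15)p + 224/45)(15p^2 − 145p − 1100) + ((9100/9)p + 45500/9)
  15p^2 − 145p − 1100 = ((27/1820)p − 99/455)((9100/9)p + 45500/9) + (0)
Last nonzero remainder: (9100/9)p + 45500/9. Dividing through by 9100/9 gives the monic gcd p + 5.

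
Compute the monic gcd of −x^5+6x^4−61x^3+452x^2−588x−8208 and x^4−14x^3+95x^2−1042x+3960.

Repeated division with remainder:
  −x^5+6x^4−61x^3+452x^2−588x−8208 = (−x−8)(x^4−14x^3+95x^2−1042x+3960) + (−78x^3+170x^2−4964x+23472)
  x^4−14x^3+95x^2−1042x+3960 = (−(1/78)x+461/3042)(−78x^3+170x^2−4964x+23472) + ((8512/1521)x^2+(17024/1521)x+68096/169)
  −78x^3+170x^2−4964x+23472 = (−(59319/4256)x+247923/4256)((8512/1521)x^2+(17024/1521)x+68096/169) + (0)
Last nonzero remainder: (8512/1521)x^2+(17024/1521)x+68096/169. Dividing through by 8512/1521 gives the monic gcd x^2+2x+72.

x^2+2x+72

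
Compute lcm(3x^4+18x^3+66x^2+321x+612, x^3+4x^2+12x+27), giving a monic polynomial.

x^6+7x^5+37x^4+183x^3+509x^2+1167x+1836

Apply the Euclidean algorithm:
  3x^4+18x^3+66x^2+321x+612 = (3x+6)(x^3+4x^2+12x+27) + (6x^2+168x+450)
  x^3+4x^2+12x+27 = ((1/6)x-4)(6x^2+168x+450) + (609x+1827)
  6x^2+168x+450 = ((2/203)x+50/203)(609x+1827) + (0)
Last nonzero remainder: 609x+1827. Dividing through by 609 gives the monic gcd x+3.
Then lcm(f, g) = f·g / gcd(f, g); expanding and making the result monic gives the answer.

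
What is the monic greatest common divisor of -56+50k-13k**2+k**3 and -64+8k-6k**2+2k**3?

-4+k

Repeated division with remainder:
  k**3-13k**2+50k-56 = (1/2)(2k**3-6k**2+8k-64) + (-10k**2+46k-24)
  2k**3-6k**2+8k-64 = (-(1/5)k-8/25)(-10k**2+46k-24) + ((448/25)k-1792/25)
  -10k**2+46k-24 = (-(125/224)k+75/224)((448/25)k-1792/25) + (0)
Last nonzero remainder: (448/25)k-1792/25. Dividing through by 448/25 gives the monic gcd k-4.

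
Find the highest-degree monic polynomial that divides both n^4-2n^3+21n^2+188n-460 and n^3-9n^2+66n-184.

n^2-5n+46

Euclidean algorithm in ℚ[n]:
  n^4-2n^3+21n^2+188n-460 = (n+7)(n^3-9n^2+66n-184) + (18n^2-90n+828)
  n^3-9n^2+66n-184 = ((1/18)n-2/9)(18n^2-90n+828) + (0)
Last nonzero remainder: 18n^2-90n+828. Dividing through by 18 gives the monic gcd n^2-5n+46.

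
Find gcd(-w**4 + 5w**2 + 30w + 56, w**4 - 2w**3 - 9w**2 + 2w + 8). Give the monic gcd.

Repeated division with remainder:
  -w**4 + 5w**2 + 30w + 56 = (-1)(w**4 - 2w**3 - 9w**2 + 2w + 8) + (-2w**3 - 4w**2 + 32w + 64)
  w**4 - 2w**3 - 9w**2 + 2w + 8 = (-(1/2)w + 2)(-2w**3 - 4w**2 + 32w + 64) + (15w**2 - 30w - 120)
  -2w**3 - 4w**2 + 32w + 64 = (-(2/15)w - 8/15)(15w**2 - 30w - 120) + (0)
Last nonzero remainder: 15w**2 - 30w - 120. Dividing through by 15 gives the monic gcd w**2 - 2w - 8.

w**2 - 2w - 8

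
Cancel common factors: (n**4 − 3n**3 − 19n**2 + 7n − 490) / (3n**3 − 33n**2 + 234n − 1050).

(n**3 + 4n**2 + 9n + 70)/(3n**2 − 12n + 150)

Repeated division with remainder:
  n**4 − 3n**3 − 19n**2 + 7n − 490 = ((1/3)n + 8/3)(3n**3 − 33n**2 + 234n − 1050) + (−9n**2 − 267n + 2310)
  3n**3 − 33n**2 + 234n − 1050 = (−(1/3)n + 122/9)(−9n**2 − 267n + 2310) + ((13870/3)n − 97090/3)
  −9n**2 − 267n + 2310 = (−(27/13870)n − 99/1387)((13870/3)n − 97090/3) + (0)
Last nonzero remainder: (13870/3)n − 97090/3. Dividing through by 13870/3 gives the monic gcd n − 7.
Cancel n − 7 from numerator and denominator to get the reduced form.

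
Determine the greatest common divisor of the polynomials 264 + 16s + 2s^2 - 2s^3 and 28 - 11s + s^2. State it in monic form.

Apply the Euclidean algorithm:
  -2s^3 + 2s^2 + 16s + 264 = (-2s - 20)(s^2 - 11s + 28) + (-148s + 824)
  s^2 - 11s + 28 = (-(1/148)s + 201/5476)(-148s + 824) + (-3074/1369)
  -148s + 824 = ((101306/1537)s - 564028/1537)(-3074/1369) + (0)
The last nonzero remainder is the constant -3074/1369, so the polynomials are coprime and gcd = 1.

1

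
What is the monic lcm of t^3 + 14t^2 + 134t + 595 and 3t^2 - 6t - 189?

Apply the Euclidean algorithm:
  t^3 + 14t^2 + 134t + 595 = ((1/3)t + 16/3)(3t^2 - 6t - 189) + (229t + 1603)
  3t^2 - 6t - 189 = ((3/229)t - 27/229)(229t + 1603) + (0)
Last nonzero remainder: 229t + 1603. Dividing through by 229 gives the monic gcd t + 7.
Then lcm(f, g) = f·g / gcd(f, g); expanding and making the result monic gives the answer.

t^4 + 5t^3 + 8t^2 - 611t - 5355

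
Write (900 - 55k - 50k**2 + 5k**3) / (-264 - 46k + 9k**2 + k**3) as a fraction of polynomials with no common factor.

(225 - 70k + 5k**2)/(-66 + 5k + k**2)

Repeated division with remainder:
  5k**3 - 50k**2 - 55k + 900 = (5)(k**3 + 9k**2 - 46k - 264) + (-95k**2 + 175k + 2220)
  k**3 + 9k**2 - 46k - 264 = (-(1/95)k - 206/1805)(-95k**2 + 175k + 2220) + (-(960/361)k - 3840/361)
  -95k**2 + 175k + 2220 = ((6859/192)k - 13357/64)(-(960/361)k - 3840/361) + (0)
Last nonzero remainder: -(960/361)k - 3840/361. Dividing through by -960/361 gives the monic gcd k + 4.
Cancel k + 4 from numerator and denominator to get the reduced form.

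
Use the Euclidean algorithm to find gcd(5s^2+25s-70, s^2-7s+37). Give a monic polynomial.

1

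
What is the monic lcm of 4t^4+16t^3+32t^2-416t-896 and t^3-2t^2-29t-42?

Apply the Euclidean algorithm:
  4t^4+16t^3+32t^2-416t-896 = (4t+24)(t^3-2t^2-29t-42) + (196t^2+448t+112)
  t^3-2t^2-29t-42 = ((1/196)t-15/686)(196t^2+448t+112) + (-(969/49)t-1938/49)
  196t^2+448t+112 = (-(9604/969)t-2744/969)(-(969/49)t-1938/49) + (0)
Last nonzero remainder: -(969/49)t-1938/49. Dividing through by -969/49 gives the monic gcd t+2.
Then lcm(f, g) = f·g / gcd(f, g); expanding and making the result monic gives the answer.

t^6-29t^4-220t^3+24t^2+3080t+4704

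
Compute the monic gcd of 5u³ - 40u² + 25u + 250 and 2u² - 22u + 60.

By polynomial division,
  5u³ - 40u² + 25u + 250 = ((5/2)u + 15/2)(2u² - 22u + 60) + (40u - 200)
  2u² - 22u + 60 = ((1/20)u - 3/10)(40u - 200) + (0)
Last nonzero remainder: 40u - 200. Dividing through by 40 gives the monic gcd u - 5.

u - 5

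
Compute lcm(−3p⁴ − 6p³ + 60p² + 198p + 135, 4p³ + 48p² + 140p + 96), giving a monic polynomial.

p⁵ + 10p⁴ − 4p³ − 226p² − 573p − 360

By polynomial division,
  −3p⁴ − 6p³ + 60p² + 198p + 135 = (−(3/4)p + 15/2)(4p³ + 48p² + 140p + 96) + (−195p² − 780p − 585)
  4p³ + 48p² + 140p + 96 = (−(4/195)p − 32/195)(−195p² − 780p − 585) + (0)
Last nonzero remainder: −195p² − 780p − 585. Dividing through by −195 gives the monic gcd p² + 4p + 3.
Then lcm(f, g) = f·g / gcd(f, g); expanding and making the result monic gives the answer.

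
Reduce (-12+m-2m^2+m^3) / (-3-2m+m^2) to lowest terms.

Apply the Euclidean algorithm:
  m^3-2m^2+m-12 = (m)(m^2-2m-3) + (4m-12)
  m^2-2m-3 = ((1/4)m+1/4)(4m-12) + (0)
Last nonzero remainder: 4m-12. Dividing through by 4 gives the monic gcd m-3.
Cancel m-3 from numerator and denominator to get the reduced form.

(4+m+m^2)/(1+m)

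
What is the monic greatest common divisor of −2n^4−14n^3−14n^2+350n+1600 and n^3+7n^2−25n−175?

n^2−25

Euclidean algorithm in ℚ[n]:
  −2n^4−14n^3−14n^2+350n+1600 = (−2n)(n^3+7n^2−25n−175) + (−64n^2+1600)
  n^3+7n^2−25n−175 = (−(1/64)n−7/64)(−64n^2+1600) + (0)
Last nonzero remainder: −64n^2+1600. Dividing through by −64 gives the monic gcd n^2−25.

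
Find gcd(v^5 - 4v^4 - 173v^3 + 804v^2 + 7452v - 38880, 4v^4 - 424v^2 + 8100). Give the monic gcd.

Apply the Euclidean algorithm:
  v^5 - 4v^4 - 173v^3 + 804v^2 + 7452v - 38880 = ((1/4)v - 1)(4v^4 - 424v^2 + 8100) + (-67v^3 + 380v^2 + 5427v - 30780)
  4v^4 - 424v^2 + 8100 = (-(4/67)v - 1520/4489)(-67v^3 + 380v^2 + 5427v - 30780) + ((128700/4489)v^2 - 10424700/4489)
  -67v^3 + 380v^2 + 5427v - 30780 = (-(300763/128700)v + 85291/6435)((128700/4489)v^2 - 10424700/4489) + (0)
Last nonzero remainder: (128700/4489)v^2 - 10424700/4489. Dividing through by 128700/4489 gives the monic gcd v^2 - 81.

v^2 - 81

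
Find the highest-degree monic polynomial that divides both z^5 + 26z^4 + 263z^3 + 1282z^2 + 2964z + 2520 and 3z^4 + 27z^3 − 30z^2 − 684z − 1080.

z^3 + 14z^2 + 60z + 72

Euclidean algorithm in ℚ[z]:
  z^5 + 26z^4 + 263z^3 + 1282z^2 + 2964z + 2520 = ((1/3)z + 17/3)(3z^4 + 27z^3 − 30z^2 − 684z − 1080) + (120z^3 + 1680z^2 + 7200z + 8640)
  3z^4 + 27z^3 − 30z^2 − 684z − 1080 = ((1/40)z − 1/8)(120z^3 + 1680z^2 + 7200z + 8640) + (0)
Last nonzero remainder: 120z^3 + 1680z^2 + 7200z + 8640. Dividing through by 120 gives the monic gcd z^3 + 14z^2 + 60z + 72.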